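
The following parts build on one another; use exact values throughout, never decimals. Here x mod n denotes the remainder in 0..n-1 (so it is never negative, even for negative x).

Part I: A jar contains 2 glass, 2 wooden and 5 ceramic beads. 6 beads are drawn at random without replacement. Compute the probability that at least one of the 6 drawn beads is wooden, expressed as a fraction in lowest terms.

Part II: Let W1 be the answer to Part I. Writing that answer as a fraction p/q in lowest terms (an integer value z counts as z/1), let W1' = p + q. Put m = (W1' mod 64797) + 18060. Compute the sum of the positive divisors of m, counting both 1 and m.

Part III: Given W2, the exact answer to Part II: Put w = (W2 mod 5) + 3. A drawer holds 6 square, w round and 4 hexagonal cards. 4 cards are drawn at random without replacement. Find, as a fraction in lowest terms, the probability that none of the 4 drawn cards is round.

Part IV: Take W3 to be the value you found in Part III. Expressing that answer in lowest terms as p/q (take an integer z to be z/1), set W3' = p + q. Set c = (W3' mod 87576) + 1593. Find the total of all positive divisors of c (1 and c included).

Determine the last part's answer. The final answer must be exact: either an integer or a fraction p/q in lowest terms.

Part I: total draws C(9,6) = 84; complement C(7,6) = 7; favorable 84 - 7 = 77; P = 11/12; answer 11/12
Part II: W1 = 11/12; threaded value p + q = 23; m = 18083; 18083 = 13^2 * 107; sigma = (1 + 13 + 169) * (1 + 107) = 183 * 108 = 19764; answer 19764
Part III: W2 = 19764; w = 7; total draws C(17,4) = 2380; favorable C(10,4) = 210; P = 3/34; answer 3/34
Part IV: W3 = 3/34; threaded value p + q = 37; c = 1630; 1630 = 2 * 5 * 163; sigma = (1 + 2) * (1 + 5) * (1 + 163) = 3 * 6 * 164 = 2952; answer 2952

2952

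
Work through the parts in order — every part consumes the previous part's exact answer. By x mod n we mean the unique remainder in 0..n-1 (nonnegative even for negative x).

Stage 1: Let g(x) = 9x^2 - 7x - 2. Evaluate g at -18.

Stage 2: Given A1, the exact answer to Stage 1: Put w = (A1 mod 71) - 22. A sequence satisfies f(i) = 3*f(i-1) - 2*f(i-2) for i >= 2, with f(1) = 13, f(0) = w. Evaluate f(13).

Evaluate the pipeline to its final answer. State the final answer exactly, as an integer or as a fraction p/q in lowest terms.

Stage 1: 9*(-18)^2 - 7*(-18)^1 - 2 = (2916) + (126) + (-2) = 3040; answer 3040
Stage 2: A1 = 3040; w = 36; f(2) = 3*(13) - 2*(36) = -33; iterating: f(2)=-33, f(3)=-125, f(4)=-309, f(5)=-677, f(6)=-1413, f(7)=-2885, f(8)=-5829, f(9)=-11717, f(10)=-23493, f(11)=-47045, f(12)=-94149, f(13)=-188357; answer -188357

-188357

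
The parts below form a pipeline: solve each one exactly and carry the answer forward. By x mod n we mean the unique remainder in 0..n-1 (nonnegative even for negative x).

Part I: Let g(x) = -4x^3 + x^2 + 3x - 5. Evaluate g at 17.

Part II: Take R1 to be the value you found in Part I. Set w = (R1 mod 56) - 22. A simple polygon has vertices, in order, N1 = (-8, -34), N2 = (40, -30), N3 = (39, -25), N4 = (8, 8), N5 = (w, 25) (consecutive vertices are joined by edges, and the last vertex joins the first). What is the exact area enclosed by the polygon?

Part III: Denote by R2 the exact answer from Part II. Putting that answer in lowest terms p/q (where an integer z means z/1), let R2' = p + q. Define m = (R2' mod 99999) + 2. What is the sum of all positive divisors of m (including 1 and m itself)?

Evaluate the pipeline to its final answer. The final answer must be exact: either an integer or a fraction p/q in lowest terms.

2688

Part I: -4*(17)^3 + 1*(17)^2 + 3*(17)^1 - 5 = (-19652) + (289) + (51) + (-5) = -19317; answer -19317
Part II: R1 = -19317; w = -19; cross terms: (-8*-30 - 40*-34)=1600, (40*-25 - 39*-30)=170, (39*8 - 8*-25)=512, (8*25 - -19*8)=352, (-19*-34 - -8*25)=846; twice the area = |3480| = 3480; area = 1740; answer 1740
Part III: R2 = 1740; threaded value p + q = 1741; m = 1743; 1743 = 3 * 7 * 83; sigma = (1 + 3) * (1 + 7) * (1 + 83) = 4 * 8 * 84 = 2688; answer 2688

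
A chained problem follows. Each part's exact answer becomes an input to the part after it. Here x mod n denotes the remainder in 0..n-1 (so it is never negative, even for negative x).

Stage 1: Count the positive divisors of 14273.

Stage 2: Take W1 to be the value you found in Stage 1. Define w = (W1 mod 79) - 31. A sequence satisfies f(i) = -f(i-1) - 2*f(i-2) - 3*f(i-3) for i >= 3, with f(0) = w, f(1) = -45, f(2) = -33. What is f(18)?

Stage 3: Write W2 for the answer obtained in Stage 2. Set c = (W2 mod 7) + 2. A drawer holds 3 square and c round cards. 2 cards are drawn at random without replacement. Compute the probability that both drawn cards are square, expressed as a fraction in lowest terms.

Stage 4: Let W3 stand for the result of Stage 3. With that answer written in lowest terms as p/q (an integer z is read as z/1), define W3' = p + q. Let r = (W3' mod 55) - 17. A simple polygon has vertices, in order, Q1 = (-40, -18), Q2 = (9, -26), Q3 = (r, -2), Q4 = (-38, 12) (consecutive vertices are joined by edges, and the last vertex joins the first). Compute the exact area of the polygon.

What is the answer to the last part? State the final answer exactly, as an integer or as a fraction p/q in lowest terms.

Stage 1: 14273 = 7 * 2039; number of divisors = (1+1) * (1+1) = 4; answer 4
Stage 2: W1 = 4; w = -27; f(3) = -1*(-33) - 2*(-45) - 3*(-27) = 204; iterating: f(3)=204, f(4)=-3, f(5)=-306, f(6)=-300, f(7)=921, f(8)=597, f(9)=-1539, f(10)=-2418, f(11)=3705, f(12)=5748, f(13)=-5904, f(14)=-16707, f(15)=11271, f(16)=39855, f(17)=-12276, f(18)=-101247; answer -101247
Stage 3: W2 = -101247; c = 3; total draws C(6,2) = 15; favorable C(3,2) = 3; P = 1/5; answer 1/5
Stage 4: W3 = 1/5; threaded value p + q = 6; r = -11; cross terms: (-40*-26 - 9*-18)=1202, (9*-2 - -11*-26)=-304, (-11*12 - -38*-2)=-208, (-38*-18 - -40*12)=1164; twice the area = |1854| = 1854; area = 927; answer 927

927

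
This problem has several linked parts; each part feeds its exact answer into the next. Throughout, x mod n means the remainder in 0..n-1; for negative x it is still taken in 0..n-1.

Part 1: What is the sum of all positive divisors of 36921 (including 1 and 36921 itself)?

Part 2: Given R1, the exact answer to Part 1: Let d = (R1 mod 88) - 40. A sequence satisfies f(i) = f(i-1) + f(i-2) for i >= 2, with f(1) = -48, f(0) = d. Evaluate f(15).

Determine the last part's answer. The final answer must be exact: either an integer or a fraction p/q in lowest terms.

Part 1: 36921 = 3 * 31 * 397; sigma = (1 + 3) * (1 + 31) * (1 + 397) = 4 * 32 * 398 = 50944; answer 50944
Part 2: R1 = 50944; d = 40; f(2) = 1*(-48) + 1*(40) = -8; iterating: f(2)=-8, f(3)=-56, f(4)=-64, f(5)=-120, f(6)=-184, f(7)=-304, f(8)=-488, f(9)=-792, f(10)=-1280, f(11)=-2072, f(12)=-3352, f(13)=-5424, f(14)=-8776, f(15)=-14200; answer -14200

-14200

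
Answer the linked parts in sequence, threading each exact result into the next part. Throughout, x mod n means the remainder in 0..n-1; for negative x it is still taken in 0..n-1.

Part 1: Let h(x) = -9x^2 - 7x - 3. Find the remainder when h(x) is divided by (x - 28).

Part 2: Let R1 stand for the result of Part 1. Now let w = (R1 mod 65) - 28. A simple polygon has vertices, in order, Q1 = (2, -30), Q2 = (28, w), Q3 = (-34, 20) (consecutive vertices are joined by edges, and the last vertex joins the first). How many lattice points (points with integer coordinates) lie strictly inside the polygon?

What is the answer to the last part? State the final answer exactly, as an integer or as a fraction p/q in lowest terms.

1135

Part 1: remainder = value at the root: -9*(28)^2 - 7*(28)^1 - 3 = (-7056) + (-196) + (-3) = -7255; answer -7255
Part 2: R1 = -7255; w = -3; cross terms: (2*-3 - 28*-30)=834, (28*20 - -34*-3)=458, (-34*-30 - 2*20)=980; twice the area = |2272| = 2272; area = 1136; boundary points = 1 + 1 + 2 = 4; strictly interior points = area - boundary/2 + 1 = 1135; answer 1135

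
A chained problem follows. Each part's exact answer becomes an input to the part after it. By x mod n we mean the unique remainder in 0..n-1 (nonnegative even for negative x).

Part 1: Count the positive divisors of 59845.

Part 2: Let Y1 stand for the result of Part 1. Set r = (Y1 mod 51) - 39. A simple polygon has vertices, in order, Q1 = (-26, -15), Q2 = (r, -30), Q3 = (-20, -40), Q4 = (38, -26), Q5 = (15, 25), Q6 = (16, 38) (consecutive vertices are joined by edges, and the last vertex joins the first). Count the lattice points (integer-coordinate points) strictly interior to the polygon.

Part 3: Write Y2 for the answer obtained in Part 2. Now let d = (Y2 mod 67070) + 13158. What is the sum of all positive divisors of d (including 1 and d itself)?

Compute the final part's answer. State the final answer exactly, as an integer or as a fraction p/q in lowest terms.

Part 1: 59845 = 5 * 11969; number of divisors = (1+1) * (1+1) = 4; answer 4
Part 2: Y1 = 4; r = -35; cross terms: (-26*-30 - -35*-15)=255, (-35*-40 - -20*-30)=800, (-20*-26 - 38*-40)=2040, (38*25 - 15*-26)=1340, (15*38 - 16*25)=170, (16*-15 - -26*38)=748; twice the area = |5353| = 5353; area = 5353/2; boundary points = 3 + 5 + 2 + 1 + 1 + 1 = 13; strictly interior points = area - boundary/2 + 1 = 2671; answer 2671
Part 3: Y2 = 2671; d = 15829; 15829 = 11 * 1439; sigma = (1 + 11) * (1 + 1439) = 12 * 1440 = 17280; answer 17280

17280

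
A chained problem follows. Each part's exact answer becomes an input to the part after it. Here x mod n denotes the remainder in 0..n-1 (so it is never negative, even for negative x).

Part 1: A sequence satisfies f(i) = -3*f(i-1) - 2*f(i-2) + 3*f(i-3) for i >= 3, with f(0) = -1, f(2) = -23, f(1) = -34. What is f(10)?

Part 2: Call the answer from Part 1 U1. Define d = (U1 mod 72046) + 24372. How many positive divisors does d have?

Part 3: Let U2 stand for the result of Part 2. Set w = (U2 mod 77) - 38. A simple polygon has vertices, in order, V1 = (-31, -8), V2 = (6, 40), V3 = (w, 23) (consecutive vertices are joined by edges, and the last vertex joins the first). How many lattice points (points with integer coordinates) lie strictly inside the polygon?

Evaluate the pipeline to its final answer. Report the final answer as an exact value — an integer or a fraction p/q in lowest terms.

Part 1: f(3) = -3*(-23) - 2*(-34) + 3*(-1) = 134; iterating: f(3)=134, f(4)=-458, f(5)=1037, f(6)=-1793, f(7)=1931, f(8)=904, f(9)=-11953, f(10)=39844; answer 39844
Part 2: U1 = 39844; d = 64216; 64216 = 2^3 * 23 * 349; number of divisors = (3+1) * (1+1) * (1+1) = 16; answer 16
Part 3: U2 = 16; w = -22; cross terms: (-31*40 - 6*-8)=-1192, (6*23 - -22*40)=1018, (-22*-8 - -31*23)=889; twice the area = |715| = 715; area = 715/2; boundary points = 1 + 1 + 1 = 3; strictly interior points = area - boundary/2 + 1 = 357; answer 357

357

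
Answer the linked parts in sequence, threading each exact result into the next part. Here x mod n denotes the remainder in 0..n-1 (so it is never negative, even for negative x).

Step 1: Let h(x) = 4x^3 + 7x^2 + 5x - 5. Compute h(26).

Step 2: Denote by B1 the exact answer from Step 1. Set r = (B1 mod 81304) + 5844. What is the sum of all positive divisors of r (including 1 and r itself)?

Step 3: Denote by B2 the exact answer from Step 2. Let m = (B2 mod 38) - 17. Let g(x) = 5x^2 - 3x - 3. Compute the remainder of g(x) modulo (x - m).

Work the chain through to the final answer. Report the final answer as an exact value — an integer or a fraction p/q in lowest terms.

51

Step 1: 4*(26)^3 + 7*(26)^2 + 5*(26)^1 - 5 = (70304) + (4732) + (130) + (-5) = 75161; answer 75161
Step 2: B1 = 75161; r = 81005; 81005 = 5 * 17 * 953; sigma = (1 + 5) * (1 + 17) * (1 + 953) = 6 * 18 * 954 = 103032; answer 103032
Step 3: B2 = 103032; m = -3; remainder = value at the root: 5*(-3)^2 - 3*(-3)^1 - 3 = (45) + (9) + (-3) = 51; answer 51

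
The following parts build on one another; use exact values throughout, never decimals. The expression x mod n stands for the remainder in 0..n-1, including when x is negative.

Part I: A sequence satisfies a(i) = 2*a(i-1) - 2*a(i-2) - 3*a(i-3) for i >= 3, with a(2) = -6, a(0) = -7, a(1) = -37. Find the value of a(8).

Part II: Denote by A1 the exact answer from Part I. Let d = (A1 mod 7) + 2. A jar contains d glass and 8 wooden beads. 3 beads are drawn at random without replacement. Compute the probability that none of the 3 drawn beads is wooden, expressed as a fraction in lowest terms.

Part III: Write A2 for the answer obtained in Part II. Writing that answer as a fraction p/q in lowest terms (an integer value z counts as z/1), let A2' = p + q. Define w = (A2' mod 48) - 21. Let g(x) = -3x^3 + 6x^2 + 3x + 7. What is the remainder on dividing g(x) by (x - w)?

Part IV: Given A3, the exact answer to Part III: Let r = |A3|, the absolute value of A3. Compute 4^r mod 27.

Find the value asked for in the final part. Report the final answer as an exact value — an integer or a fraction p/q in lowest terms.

Part I: a(3) = 2*(-6) - 2*(-37) - 3*(-7) = 83; iterating: a(3)=83, a(4)=289, a(5)=430, a(6)=33, a(7)=-1661, a(8)=-4678; answer -4678
Part II: A1 = -4678; d = 7; total draws C(15,3) = 455; favorable C(7,3) = 35; P = 1/13; answer 1/13
Part III: A2 = 1/13; threaded value p + q = 14; w = -7; remainder = value at the root: -3*(-7)^3 + 6*(-7)^2 + 3*(-7)^1 + 7 = (1029) + (294) + (-21) + (7) = 1309; answer 1309
Part IV: A3 = 1309; r = 1309; squarings mod 27: 4^1=4, 4^2=16, 4^4=13, 4^8=7, 4^16=22, 4^32=25, 4^64=4, 4^128=16, 4^256=13, 4^512=7, 4^1024=22; 4^1309 = 4^1 * 4^4 * 4^8 * 4^16 * 4^256 * 4^1024 = 13 (mod 27); answer 13

13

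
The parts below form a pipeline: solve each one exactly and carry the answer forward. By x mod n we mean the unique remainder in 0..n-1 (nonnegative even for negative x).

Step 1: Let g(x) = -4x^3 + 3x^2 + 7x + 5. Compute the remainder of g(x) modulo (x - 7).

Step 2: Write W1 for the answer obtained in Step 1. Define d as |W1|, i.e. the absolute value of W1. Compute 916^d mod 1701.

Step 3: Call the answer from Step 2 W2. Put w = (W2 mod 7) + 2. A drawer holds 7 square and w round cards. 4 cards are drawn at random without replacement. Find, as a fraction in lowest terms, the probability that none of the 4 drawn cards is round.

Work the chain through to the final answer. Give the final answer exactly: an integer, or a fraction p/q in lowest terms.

1/39

Step 1: remainder = value at the root: -4*(7)^3 + 3*(7)^2 + 7*(7)^1 + 5 = (-1372) + (147) + (49) + (5) = -1171; answer -1171
Step 2: W1 = -1171; d = 1171; squarings mod 1701: 916^1=916, 916^2=463, 916^4=43, 916^8=148, 916^16=1492, 916^32=1156, 916^64=1051, 916^128=652, 916^256=1555, 916^512=904, 916^1024=736; 916^1171 = 916^1 * 916^2 * 916^16 * 916^128 * 916^1024 = 160 (mod 1701); answer 160
Step 3: W2 = 160; w = 8; total draws C(15,4) = 1365; favorable C(7,4) = 35; P = 1/39; answer 1/39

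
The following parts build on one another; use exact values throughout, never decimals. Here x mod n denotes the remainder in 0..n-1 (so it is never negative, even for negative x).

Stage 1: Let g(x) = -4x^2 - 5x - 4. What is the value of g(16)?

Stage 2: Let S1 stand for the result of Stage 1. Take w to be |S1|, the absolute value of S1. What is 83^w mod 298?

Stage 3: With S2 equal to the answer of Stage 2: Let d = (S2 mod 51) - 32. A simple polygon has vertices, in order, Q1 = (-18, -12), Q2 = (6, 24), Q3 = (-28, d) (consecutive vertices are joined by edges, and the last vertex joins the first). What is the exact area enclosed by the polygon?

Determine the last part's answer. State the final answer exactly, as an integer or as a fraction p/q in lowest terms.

Stage 1: -4*(16)^2 - 5*(16)^1 - 4 = (-1024) + (-80) + (-4) = -1108; answer -1108
Stage 2: S1 = -1108; w = 1108; squarings mod 298: 83^1=83, 83^2=35, 83^4=33, 83^8=195, 83^16=179, 83^32=155, 83^64=185, 83^128=253, 83^256=237, 83^512=145, 83^1024=165; 83^1108 = 83^4 * 83^16 * 83^64 * 83^1024 = 17 (mod 298); answer 17
Stage 3: S2 = 17; d = -15; cross terms: (-18*24 - 6*-12)=-360, (6*-15 - -28*24)=582, (-28*-12 - -18*-15)=66; twice the area = |288| = 288; area = 144; answer 144

144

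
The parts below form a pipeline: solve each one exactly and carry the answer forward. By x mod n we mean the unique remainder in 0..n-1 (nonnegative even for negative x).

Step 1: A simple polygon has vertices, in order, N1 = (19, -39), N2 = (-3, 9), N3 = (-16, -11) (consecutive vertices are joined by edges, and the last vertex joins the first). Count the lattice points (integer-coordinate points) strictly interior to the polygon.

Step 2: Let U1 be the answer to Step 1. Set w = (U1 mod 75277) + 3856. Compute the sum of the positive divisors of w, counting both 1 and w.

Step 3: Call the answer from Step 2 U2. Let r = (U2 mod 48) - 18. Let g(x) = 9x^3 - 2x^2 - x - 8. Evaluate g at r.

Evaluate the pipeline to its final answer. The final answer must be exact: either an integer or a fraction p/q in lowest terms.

-15836

Step 1: cross terms: (19*9 - -3*-39)=54, (-3*-11 - -16*9)=177, (-16*-39 - 19*-11)=833; twice the area = |1064| = 1064; area = 532; boundary points = 2 + 1 + 7 = 10; strictly interior points = area - boundary/2 + 1 = 528; answer 528
Step 2: U1 = 528; w = 4384; 4384 = 2^5 * 137; sigma = (1 + 2 + 4 + 8 + 16 + 32) * (1 + 137) = 63 * 138 = 8694; answer 8694
Step 3: U2 = 8694; r = -12; 9*(-12)^3 - 2*(-12)^2 - 1*(-12)^1 - 8 = (-15552) + (-288) + (12) + (-8) = -15836; answer -15836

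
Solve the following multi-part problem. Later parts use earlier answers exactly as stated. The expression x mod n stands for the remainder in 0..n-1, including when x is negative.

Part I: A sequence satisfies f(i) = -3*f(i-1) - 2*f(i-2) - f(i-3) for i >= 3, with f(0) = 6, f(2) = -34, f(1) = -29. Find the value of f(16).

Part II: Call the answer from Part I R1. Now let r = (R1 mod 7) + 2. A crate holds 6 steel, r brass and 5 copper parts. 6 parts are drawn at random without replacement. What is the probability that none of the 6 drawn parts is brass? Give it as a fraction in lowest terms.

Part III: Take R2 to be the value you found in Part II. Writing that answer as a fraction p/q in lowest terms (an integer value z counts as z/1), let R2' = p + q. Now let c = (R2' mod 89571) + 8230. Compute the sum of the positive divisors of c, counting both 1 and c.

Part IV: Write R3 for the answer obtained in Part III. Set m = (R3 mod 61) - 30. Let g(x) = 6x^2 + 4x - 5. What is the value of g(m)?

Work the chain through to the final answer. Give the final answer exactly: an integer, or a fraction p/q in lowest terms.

Part I: f(3) = -3*(-34) - 2*(-29) - 1*(6) = 154; iterating: f(3)=154, f(4)=-365, f(5)=821, f(6)=-1887, f(7)=4384, f(8)=-10199, f(9)=23716, f(10)=-55134, f(11)=128169, f(12)=-297955, f(13)=692661, f(14)=-1610242, f(15)=3743359, f(16)=-8702254; answer -8702254
Part II: R1 = -8702254; r = 8; total draws C(19,6) = 27132; favorable C(11,6) = 462; P = 11/646; answer 11/646
Part III: R2 = 11/646; threaded value p + q = 657; c = 8887; 8887 is prime, so its only divisors are 1 and 8887; sigma = 1 + 8887 = 8888; answer 8888
Part IV: R3 = 8888; m = 13; 6*(13)^2 + 4*(13)^1 - 5 = (1014) + (52) + (-5) = 1061; answer 1061

1061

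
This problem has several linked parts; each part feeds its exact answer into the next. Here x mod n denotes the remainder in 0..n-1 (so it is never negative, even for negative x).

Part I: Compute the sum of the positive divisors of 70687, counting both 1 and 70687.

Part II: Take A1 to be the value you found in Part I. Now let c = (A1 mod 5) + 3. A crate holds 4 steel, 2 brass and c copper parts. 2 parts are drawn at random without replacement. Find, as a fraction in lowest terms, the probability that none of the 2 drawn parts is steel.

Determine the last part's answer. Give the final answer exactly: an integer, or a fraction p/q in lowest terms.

14/33

Part I: 70687 is prime, so its only divisors are 1 and 70687; sigma = 1 + 70687 = 70688; answer 70688
Part II: A1 = 70688; c = 6; total draws C(12,2) = 66; favorable C(8,2) = 28; P = 14/33; answer 14/33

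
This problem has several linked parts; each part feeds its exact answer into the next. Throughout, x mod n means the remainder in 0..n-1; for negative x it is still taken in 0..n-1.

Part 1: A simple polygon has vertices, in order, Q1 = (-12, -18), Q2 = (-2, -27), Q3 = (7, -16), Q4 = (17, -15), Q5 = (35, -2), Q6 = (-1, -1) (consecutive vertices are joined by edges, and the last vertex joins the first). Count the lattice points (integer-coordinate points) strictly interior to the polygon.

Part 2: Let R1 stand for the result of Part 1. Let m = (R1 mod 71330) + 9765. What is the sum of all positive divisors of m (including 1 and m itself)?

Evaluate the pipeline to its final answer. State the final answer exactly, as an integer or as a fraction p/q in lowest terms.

Part 1: cross terms: (-12*-27 - -2*-18)=288, (-2*-16 - 7*-27)=221, (7*-15 - 17*-16)=167, (17*-2 - 35*-15)=491, (35*-1 - -1*-2)=-37, (-1*-18 - -12*-1)=6; twice the area = |1136| = 1136; area = 568; boundary points = 1 + 1 + 1 + 1 + 1 + 1 = 6; strictly interior points = area - boundary/2 + 1 = 566; answer 566
Part 2: R1 = 566; m = 10331; 10331 is prime, so its only divisors are 1 and 10331; sigma = 1 + 10331 = 10332; answer 10332

10332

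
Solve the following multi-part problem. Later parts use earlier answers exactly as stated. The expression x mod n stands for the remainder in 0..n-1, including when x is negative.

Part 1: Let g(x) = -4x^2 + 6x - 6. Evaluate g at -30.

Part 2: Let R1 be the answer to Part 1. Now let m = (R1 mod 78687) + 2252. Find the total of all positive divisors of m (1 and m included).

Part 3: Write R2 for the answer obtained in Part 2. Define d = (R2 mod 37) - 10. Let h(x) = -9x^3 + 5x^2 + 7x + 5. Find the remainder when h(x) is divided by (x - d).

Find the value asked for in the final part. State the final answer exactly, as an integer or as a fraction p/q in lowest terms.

12

Part 1: -4*(-30)^2 + 6*(-30)^1 - 6 = (-3600) + (-180) + (-6) = -3786; answer -3786
Part 2: R1 = -3786; m = 77153; 77153 is prime, so its only divisors are 1 and 77153; sigma = 1 + 77153 = 77154; answer 77154
Part 3: R2 = 77154; d = -1; remainder = value at the root: -9*(-1)^3 + 5*(-1)^2 + 7*(-1)^1 + 5 = (9) + (5) + (-7) + (5) = 12; answer 12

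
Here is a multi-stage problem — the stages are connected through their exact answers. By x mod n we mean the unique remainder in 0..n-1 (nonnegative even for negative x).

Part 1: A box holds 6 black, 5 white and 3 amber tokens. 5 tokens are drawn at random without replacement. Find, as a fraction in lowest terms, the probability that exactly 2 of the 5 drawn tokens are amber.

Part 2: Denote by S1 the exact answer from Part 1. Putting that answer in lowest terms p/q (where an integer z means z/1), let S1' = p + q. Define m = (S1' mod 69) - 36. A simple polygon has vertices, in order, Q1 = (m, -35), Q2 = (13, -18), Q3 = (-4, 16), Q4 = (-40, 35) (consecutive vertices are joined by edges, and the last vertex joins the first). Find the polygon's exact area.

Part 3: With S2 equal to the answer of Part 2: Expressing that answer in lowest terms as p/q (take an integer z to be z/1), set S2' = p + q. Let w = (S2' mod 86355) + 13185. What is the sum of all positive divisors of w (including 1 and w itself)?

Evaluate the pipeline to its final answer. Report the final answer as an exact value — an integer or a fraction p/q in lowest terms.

24792

Part 1: total draws C(14,5) = 2002; favorable C(3,2)*C(11,3) = 495; P = 45/182; answer 45/182
Part 2: S1 = 45/182; threaded value p + q = 227; m = -16; cross terms: (-16*-18 - 13*-35)=743, (13*16 - -4*-18)=136, (-4*35 - -40*16)=500, (-40*-35 - -16*35)=1960; twice the area = |3339| = 3339; area = 3339/2; answer 3339/2
Part 3: S2 = 3339/2; threaded value p + q = 3341; w = 16526; 16526 = 2 * 8263; sigma = (1 + 2) * (1 + 8263) = 3 * 8264 = 24792; answer 24792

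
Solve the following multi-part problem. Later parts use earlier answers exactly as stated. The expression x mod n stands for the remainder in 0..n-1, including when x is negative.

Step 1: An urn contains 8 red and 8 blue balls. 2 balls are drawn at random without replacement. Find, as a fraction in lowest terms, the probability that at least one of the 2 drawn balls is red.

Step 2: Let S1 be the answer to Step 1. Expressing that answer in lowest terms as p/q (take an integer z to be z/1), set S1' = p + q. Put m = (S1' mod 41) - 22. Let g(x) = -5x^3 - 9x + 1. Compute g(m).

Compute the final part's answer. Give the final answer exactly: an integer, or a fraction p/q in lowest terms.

5091

Step 1: total draws C(16,2) = 120; complement C(8,2) = 28; favorable 120 - 28 = 92; P = 23/30; answer 23/30
Step 2: S1 = 23/30; threaded value p + q = 53; m = -10; -5*(-10)^3 - 9*(-10)^1 + 1 = (5000) + (90) + (1) = 5091; answer 5091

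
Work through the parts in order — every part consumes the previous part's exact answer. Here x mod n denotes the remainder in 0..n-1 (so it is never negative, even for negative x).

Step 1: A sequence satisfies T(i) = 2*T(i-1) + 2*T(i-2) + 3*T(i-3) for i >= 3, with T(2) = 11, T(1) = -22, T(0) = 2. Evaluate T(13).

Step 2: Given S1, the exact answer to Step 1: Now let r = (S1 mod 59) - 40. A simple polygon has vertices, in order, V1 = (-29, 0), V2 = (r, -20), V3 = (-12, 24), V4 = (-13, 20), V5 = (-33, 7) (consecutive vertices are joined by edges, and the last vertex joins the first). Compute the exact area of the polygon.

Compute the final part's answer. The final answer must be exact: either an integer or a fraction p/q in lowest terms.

Step 1: T(3) = 2*(11) + 2*(-22) + 3*(2) = -16; iterating: T(3)=-16, T(4)=-76, T(5)=-151, T(6)=-502, T(7)=-1534, T(8)=-4525, T(9)=-13624, T(10)=-40900, T(11)=-122623, T(12)=-367918, T(13)=-1103782; answer -1103782
Step 2: S1 = -1103782; r = 9; cross terms: (-29*-20 - 9*0)=580, (9*24 - -12*-20)=-24, (-12*20 - -13*24)=72, (-13*7 - -33*20)=569, (-33*0 - -29*7)=203; twice the area = |1400| = 1400; area = 700; answer 700

700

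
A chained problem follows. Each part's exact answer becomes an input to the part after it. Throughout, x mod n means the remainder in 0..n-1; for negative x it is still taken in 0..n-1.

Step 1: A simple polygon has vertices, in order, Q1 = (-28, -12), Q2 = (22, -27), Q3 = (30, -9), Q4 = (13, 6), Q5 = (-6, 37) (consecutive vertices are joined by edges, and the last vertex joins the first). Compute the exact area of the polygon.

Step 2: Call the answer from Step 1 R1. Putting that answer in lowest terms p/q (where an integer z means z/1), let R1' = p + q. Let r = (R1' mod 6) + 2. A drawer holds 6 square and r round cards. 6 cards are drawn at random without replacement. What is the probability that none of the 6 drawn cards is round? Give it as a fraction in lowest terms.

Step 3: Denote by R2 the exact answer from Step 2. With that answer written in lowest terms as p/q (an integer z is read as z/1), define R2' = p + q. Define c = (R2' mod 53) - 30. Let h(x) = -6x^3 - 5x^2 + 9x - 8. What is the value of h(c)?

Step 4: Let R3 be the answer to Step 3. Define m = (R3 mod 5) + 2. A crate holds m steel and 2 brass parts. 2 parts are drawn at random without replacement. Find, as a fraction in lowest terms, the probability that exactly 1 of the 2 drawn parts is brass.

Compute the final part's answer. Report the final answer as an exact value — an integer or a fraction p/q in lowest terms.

8/15

Step 1: cross terms: (-28*-27 - 22*-12)=1020, (22*-9 - 30*-27)=612, (30*6 - 13*-9)=297, (13*37 - -6*6)=517, (-6*-12 - -28*37)=1108; twice the area = |3554| = 3554; area = 1777; answer 1777
Step 2: R1 = 1777; threaded value p + q = 1778; r = 4; total draws C(10,6) = 210; favorable C(6,6) = 1; P = 1/210; answer 1/210
Step 3: R2 = 1/210; threaded value p + q = 211; c = 22; -6*(22)^3 - 5*(22)^2 + 9*(22)^1 - 8 = (-63888) + (-2420) + (198) + (-8) = -66118; answer -66118
Step 4: R3 = -66118; m = 4; total draws C(6,2) = 15; favorable C(2,1)*C(4,1) = 8; P = 8/15; answer 8/15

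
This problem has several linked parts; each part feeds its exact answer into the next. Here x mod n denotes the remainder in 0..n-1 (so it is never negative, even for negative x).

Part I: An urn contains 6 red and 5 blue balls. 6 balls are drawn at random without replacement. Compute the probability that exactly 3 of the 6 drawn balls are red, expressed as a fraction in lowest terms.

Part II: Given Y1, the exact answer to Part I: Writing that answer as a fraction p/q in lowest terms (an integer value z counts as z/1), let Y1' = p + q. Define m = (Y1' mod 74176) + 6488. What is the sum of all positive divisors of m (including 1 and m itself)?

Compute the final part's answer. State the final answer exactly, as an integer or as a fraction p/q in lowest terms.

9096

Part I: total draws C(11,6) = 462; favorable C(6,3)*C(5,3) = 200; P = 100/231; answer 100/231
Part II: Y1 = 100/231; threaded value p + q = 331; m = 6819; 6819 = 3 * 2273; sigma = (1 + 3) * (1 + 2273) = 4 * 2274 = 9096; answer 9096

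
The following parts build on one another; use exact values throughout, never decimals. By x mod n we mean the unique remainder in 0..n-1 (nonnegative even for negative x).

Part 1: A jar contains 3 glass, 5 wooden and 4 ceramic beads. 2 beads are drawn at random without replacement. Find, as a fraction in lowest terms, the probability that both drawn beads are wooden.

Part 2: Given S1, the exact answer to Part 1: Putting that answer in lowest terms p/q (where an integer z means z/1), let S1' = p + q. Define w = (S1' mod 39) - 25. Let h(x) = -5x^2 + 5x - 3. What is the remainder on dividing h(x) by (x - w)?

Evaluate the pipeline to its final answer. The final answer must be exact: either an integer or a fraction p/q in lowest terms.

-783

Part 1: total draws C(12,2) = 66; favorable C(5,2) = 10; P = 5/33; answer 5/33
Part 2: S1 = 5/33; threaded value p + q = 38; w = 13; remainder = value at the root: -5*(13)^2 + 5*(13)^1 - 3 = (-845) + (65) + (-3) = -783; answer -783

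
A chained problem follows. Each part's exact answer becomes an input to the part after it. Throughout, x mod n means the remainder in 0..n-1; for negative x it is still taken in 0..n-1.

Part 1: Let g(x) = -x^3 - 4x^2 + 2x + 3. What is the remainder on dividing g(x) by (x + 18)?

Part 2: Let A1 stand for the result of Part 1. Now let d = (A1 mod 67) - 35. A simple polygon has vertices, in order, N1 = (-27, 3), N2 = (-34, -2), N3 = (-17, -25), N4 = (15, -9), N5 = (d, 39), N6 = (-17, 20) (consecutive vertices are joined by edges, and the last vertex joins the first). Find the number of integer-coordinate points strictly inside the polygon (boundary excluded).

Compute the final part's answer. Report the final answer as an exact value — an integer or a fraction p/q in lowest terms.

Part 1: remainder = value at the root: -1*(-18)^3 - 4*(-18)^2 + 2*(-18)^1 + 3 = (5832) + (-1296) + (-36) + (3) = 4503; answer 4503
Part 2: A1 = 4503; d = -21; cross terms: (-27*-2 - -34*3)=156, (-34*-25 - -17*-2)=816, (-17*-9 - 15*-25)=528, (15*39 - -21*-9)=396, (-21*20 - -17*39)=243, (-17*3 - -27*20)=489; twice the area = |2628| = 2628; area = 1314; boundary points = 1 + 1 + 16 + 12 + 1 + 1 = 32; strictly interior points = area - boundary/2 + 1 = 1299; answer 1299

1299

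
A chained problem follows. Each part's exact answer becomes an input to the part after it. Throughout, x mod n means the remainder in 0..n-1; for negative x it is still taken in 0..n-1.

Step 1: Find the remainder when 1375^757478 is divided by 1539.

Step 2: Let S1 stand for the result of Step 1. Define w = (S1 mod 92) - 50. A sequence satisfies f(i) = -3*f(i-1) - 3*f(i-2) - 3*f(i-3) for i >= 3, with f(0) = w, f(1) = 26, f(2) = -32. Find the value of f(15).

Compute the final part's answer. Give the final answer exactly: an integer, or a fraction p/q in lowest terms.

548694

Step 1: squarings mod 1539: 1375^1=1375, 1375^2=733, 1375^4=178, 1375^8=904, 1375^16=7, 1375^32=49, 1375^64=862, 1375^128=1246, 1375^256=1204, 1375^512=1417, 1375^1024=1033, 1375^2048=562, 1375^4096=349, 1375^8192=220, 1375^16384=691, 1375^32768=391, 1375^65536=520, 1375^131072=1075, 1375^262144=1375, 1375^524288=733; 1375^757478 = 1375^2 * 1375^4 * 1375^32 * 1375^64 * 1375^128 * 1375^512 * 1375^1024 * 1375^2048 * 1375^32768 * 1375^65536 * 1375^131072 * 1375^524288 = 1246 (mod 1539); answer 1246
Step 2: S1 = 1246; w = 0; f(3) = -3*(-32) - 3*(26) - 3*(0) = 18; iterating: f(3)=18, f(4)=-36, f(5)=150, f(6)=-396, f(7)=846, f(8)=-1800, f(9)=4050, f(10)=-9288, f(11)=21114, f(12)=-47628, f(13)=107406, f(14)=-242676, f(15)=548694; answer 548694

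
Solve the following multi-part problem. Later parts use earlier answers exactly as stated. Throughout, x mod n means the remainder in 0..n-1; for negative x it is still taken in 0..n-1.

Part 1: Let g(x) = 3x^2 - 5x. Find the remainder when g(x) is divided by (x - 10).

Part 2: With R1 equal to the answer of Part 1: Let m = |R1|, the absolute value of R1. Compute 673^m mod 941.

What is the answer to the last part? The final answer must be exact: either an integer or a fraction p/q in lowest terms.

Part 1: remainder = value at the root: 3*(10)^2 - 5*(10)^1 = (300) + (-50) = 250; answer 250
Part 2: R1 = 250; m = 250; squarings mod 941: 673^1=673, 673^2=308, 673^4=764, 673^8=276, 673^16=896, 673^32=143, 673^64=688, 673^128=21; 673^250 = 673^2 * 673^8 * 673^16 * 673^32 * 673^64 * 673^128 = 83 (mod 941); answer 83

83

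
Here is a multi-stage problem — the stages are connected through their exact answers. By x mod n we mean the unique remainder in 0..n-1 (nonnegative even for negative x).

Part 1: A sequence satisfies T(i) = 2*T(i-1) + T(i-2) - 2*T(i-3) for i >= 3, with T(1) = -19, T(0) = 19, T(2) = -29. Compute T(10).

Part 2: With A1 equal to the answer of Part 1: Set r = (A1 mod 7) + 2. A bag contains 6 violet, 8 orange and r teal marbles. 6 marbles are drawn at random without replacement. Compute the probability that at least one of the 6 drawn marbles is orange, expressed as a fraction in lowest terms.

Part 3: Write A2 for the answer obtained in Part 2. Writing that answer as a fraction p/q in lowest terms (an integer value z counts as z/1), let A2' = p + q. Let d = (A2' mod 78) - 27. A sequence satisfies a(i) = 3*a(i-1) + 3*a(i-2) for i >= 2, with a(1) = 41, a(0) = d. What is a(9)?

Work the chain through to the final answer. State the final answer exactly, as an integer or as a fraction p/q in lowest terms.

1615626

Part 1: T(3) = 2*(-29) + 1*(-19) - 2*(19) = -115; iterating: T(3)=-115, T(4)=-221, T(5)=-499, T(6)=-989, T(7)=-2035, T(8)=-4061, T(9)=-8179, T(10)=-16349; answer -16349
Part 2: A1 = -16349; r = 5; total draws C(19,6) = 27132; complement C(11,6) = 462; favorable 27132 - 462 = 26670; P = 635/646; answer 635/646
Part 3: A2 = 635/646; threaded value p + q = 1281; d = 6; a(2) = 3*(41) + 3*(6) = 141; iterating: a(2)=141, a(3)=546, a(4)=2061, a(5)=7821, a(6)=29646, a(7)=112401, a(8)=426141, a(9)=1615626; answer 1615626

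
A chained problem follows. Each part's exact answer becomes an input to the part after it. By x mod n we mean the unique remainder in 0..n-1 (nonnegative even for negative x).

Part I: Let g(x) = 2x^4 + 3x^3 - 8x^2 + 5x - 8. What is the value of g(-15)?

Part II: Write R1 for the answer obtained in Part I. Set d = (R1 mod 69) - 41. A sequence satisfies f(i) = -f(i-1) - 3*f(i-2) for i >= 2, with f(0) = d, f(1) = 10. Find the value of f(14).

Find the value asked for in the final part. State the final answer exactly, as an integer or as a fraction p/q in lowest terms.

-17962

Part I: 2*(-15)^4 + 3*(-15)^3 - 8*(-15)^2 + 5*(-15)^1 - 8 = (101250) + (-10125) + (-1800) + (-75) + (-8) = 89242; answer 89242
Part II: R1 = 89242; d = -16; f(2) = -1*(10) - 3*(-16) = 38; iterating: f(2)=38, f(3)=-68, f(4)=-46, f(5)=250, f(6)=-112, f(7)=-638, f(8)=974, f(9)=940, f(10)=-3862, f(11)=1042, f(12)=10544, f(13)=-13670, f(14)=-17962; answer -17962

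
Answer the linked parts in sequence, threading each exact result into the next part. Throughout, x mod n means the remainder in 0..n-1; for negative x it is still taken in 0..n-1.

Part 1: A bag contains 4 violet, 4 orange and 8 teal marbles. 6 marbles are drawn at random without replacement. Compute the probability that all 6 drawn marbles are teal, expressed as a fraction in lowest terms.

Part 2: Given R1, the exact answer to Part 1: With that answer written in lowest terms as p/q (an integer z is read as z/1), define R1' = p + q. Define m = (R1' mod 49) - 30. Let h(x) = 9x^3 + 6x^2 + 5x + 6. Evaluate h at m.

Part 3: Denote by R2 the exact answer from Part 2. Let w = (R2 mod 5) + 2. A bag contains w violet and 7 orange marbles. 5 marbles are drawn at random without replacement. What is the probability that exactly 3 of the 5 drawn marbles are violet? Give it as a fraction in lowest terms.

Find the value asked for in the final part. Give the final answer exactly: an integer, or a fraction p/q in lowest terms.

2/11

Part 1: total draws C(16,6) = 8008; favorable C(8,6) = 28; P = 1/286; answer 1/286
Part 2: R1 = 1/286; threaded value p + q = 287; m = 12; 9*(12)^3 + 6*(12)^2 + 5*(12)^1 + 6 = (15552) + (864) + (60) + (6) = 16482; answer 16482
Part 3: R2 = 16482; w = 4; total draws C(11,5) = 462; favorable C(4,3)*C(7,2) = 84; P = 2/11; answer 2/11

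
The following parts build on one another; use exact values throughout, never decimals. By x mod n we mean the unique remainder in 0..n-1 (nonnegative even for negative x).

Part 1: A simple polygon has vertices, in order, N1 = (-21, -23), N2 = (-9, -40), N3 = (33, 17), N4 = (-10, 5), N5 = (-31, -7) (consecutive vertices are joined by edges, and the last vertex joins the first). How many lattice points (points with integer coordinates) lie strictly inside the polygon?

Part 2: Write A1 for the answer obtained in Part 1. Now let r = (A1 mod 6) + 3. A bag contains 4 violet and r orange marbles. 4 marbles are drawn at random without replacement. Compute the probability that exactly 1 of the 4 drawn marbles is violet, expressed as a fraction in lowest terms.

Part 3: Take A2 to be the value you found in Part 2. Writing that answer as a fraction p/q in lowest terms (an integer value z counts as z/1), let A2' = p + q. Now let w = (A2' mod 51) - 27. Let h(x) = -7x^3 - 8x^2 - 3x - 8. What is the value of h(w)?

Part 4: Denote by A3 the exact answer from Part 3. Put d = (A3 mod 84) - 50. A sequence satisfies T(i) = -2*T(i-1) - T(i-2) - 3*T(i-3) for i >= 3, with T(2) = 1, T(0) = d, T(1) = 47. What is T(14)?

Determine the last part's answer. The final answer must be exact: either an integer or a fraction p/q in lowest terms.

Part 1: cross terms: (-21*-40 - -9*-23)=633, (-9*17 - 33*-40)=1167, (33*5 - -10*17)=335, (-10*-7 - -31*5)=225, (-31*-23 - -21*-7)=566; twice the area = |2926| = 2926; area = 1463; boundary points = 1 + 3 + 1 + 3 + 2 = 10; strictly interior points = area - boundary/2 + 1 = 1459; answer 1459
Part 2: A1 = 1459; r = 4; total draws C(8,4) = 70; favorable C(4,1)*C(4,3) = 16; P = 8/35; answer 8/35
Part 3: A2 = 8/35; threaded value p + q = 43; w = 16; -7*(16)^3 - 8*(16)^2 - 3*(16)^1 - 8 = (-28672) + (-2048) + (-48) + (-8) = -30776; answer -30776
Part 4: A3 = -30776; d = 2; T(3) = -2*(1) - 1*(47) - 3*(2) = -55; iterating: T(3)=-55, T(4)=-32, T(5)=116, T(6)=-35, T(7)=50, T(8)=-413, T(9)=881, T(10)=-1499, T(11)=3356, T(12)=-7856, T(13)=16853, T(14)=-35918; answer -35918

-35918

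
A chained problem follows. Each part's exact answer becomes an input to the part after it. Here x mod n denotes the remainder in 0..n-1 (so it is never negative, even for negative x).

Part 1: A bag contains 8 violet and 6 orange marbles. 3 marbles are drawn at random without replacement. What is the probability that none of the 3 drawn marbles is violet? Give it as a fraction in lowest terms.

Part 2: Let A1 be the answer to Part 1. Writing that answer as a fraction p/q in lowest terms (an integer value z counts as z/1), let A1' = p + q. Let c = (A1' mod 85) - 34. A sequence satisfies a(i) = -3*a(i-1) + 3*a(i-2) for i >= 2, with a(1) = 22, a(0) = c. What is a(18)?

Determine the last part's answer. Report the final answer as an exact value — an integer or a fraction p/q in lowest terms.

-229759757415

Part 1: total draws C(14,3) = 364; favorable C(6,3) = 20; P = 5/91; answer 5/91
Part 2: A1 = 5/91; threaded value p + q = 96; c = -23; a(2) = -3*(22) + 3*(-23) = -135; iterating: a(2)=-135, a(3)=471, a(4)=-1818, a(5)=6867, a(6)=-26055, a(7)=98766, a(8)=-374463, a(9)=1419687, a(10)=-5382450, a(11)=20406411, a(12)=-77366583, a(13)=293318982, a(14)=-1112056695, a(15)=4216127031, a(16)=-15984551178, a(17)=60602034627, a(18)=-229759757415; answer -229759757415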